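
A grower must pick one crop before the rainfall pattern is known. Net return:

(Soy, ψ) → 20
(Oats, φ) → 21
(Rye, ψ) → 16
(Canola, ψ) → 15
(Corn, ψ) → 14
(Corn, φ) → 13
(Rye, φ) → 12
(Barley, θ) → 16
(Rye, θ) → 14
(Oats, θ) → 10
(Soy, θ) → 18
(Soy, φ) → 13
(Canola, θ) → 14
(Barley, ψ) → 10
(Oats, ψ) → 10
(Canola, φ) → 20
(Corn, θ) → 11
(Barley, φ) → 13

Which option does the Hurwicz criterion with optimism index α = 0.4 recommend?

Canola: 0.4·20 + 0.6·14 = 16.4
Corn: 0.4·14 + 0.6·11 = 12.2
Rye: 0.4·16 + 0.6·12 = 13.6
Barley: 0.4·16 + 0.6·10 = 12.4
Oats: 0.4·21 + 0.6·10 = 14.4
Soy: 0.4·20 + 0.6·13 = 15.8
Highest Hurwicz score = 16.4 → Canola.

Canola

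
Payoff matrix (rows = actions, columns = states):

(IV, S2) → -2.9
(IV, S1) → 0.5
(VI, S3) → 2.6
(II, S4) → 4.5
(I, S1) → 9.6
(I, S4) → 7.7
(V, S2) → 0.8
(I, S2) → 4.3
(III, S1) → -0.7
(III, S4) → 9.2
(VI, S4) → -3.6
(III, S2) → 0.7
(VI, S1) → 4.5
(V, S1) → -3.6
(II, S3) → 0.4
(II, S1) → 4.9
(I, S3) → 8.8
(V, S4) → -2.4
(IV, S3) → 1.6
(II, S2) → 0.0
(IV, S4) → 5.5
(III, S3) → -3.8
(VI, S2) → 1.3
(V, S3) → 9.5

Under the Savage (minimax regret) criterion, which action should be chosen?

Column bests: S1=9.6, S2=4.3, S3=9.5, S4=9.2.
I regrets: 0.0, 0.0, 0.7, 1.5 → max 1.5
II regrets: 4.7, 4.3, 9.1, 4.7 → max 9.1
III regrets: 10.3, 3.6, 13.3, 0.0 → max 13.3
IV regrets: 9.1, 7.2, 7.9, 3.7 → max 9.1
V regrets: 13.2, 3.5, 0.0, 11.6 → max 13.2
VI regrets: 5.1, 3.0, 6.9, 12.8 → max 12.8
Smallest max regret = 1.5 → I.

I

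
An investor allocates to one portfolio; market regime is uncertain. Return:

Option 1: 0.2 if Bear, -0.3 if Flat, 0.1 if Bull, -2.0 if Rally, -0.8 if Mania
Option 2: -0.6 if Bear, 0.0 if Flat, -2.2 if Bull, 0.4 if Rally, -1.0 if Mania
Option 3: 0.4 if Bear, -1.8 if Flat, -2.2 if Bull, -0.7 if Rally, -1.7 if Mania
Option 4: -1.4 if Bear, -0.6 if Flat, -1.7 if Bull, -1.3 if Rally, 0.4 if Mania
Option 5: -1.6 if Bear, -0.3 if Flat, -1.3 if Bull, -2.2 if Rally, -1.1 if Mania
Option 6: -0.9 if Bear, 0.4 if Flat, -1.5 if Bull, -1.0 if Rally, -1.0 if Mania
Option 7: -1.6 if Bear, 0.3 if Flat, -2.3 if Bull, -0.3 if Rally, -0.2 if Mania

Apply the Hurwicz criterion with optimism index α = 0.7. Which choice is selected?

Option 6

Option 1: 0.7·0.2 + 0.3·(-2.0) = -0.46
Option 2: 0.7·0.4 + 0.3·(-2.2) = -0.38
Option 3: 0.7·0.4 + 0.3·(-2.2) = -0.38
Option 4: 0.7·0.4 + 0.3·(-1.7) = -0.23
Option 5: 0.7·(-0.3) + 0.3·(-2.2) = -0.87
Option 6: 0.7·0.4 + 0.3·(-1.5) = -0.17
Option 7: 0.7·0.3 + 0.3·(-2.3) = -0.48
Highest Hurwicz score = -0.17 → Option 6.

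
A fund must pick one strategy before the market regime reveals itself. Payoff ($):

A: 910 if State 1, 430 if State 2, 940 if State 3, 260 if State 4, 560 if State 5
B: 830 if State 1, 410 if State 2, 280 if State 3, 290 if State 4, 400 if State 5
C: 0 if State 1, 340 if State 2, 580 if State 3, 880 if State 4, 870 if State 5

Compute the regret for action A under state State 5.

Best payoff under State 5 is 870.
Regret = 870 − 560 = 310.

310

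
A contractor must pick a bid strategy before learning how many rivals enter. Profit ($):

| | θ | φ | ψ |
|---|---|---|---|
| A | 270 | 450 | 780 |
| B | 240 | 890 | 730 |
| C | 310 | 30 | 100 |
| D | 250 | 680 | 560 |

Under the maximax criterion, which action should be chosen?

Row maxima: A=780, B=890, C=310, D=680
Best best-case = 890 → B.

B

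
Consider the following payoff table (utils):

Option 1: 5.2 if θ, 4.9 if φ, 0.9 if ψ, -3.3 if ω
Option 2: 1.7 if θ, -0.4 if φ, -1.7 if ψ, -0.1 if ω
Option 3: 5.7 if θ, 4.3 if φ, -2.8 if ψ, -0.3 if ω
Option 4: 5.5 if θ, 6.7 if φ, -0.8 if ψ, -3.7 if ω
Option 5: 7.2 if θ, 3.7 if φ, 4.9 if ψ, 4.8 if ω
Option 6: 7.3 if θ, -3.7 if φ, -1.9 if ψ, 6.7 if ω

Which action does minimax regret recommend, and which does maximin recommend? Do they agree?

Column bests: θ=7.3, φ=6.7, ψ=4.9, ω=6.7.
Option 1 regrets: 2.1, 1.8, 4.0, 10.0 → max 10.0
Option 2 regrets: 5.6, 7.1, 6.6, 6.8 → max 7.1
Option 3 regrets: 1.6, 2.4, 7.7, 7.0 → max 7.7
Option 4 regrets: 1.8, 0.0, 5.7, 10.4 → max 10.4
Option 5 regrets: 0.1, 3.0, 0.0, 1.9 → max 3.0
Option 6 regrets: 0.0, 10.4, 6.8, 0.0 → max 10.4
Smallest max regret = 3.0 → Option 5.
Row minima: Option 1=-3.3, Option 2=-1.7, Option 3=-2.8, Option 4=-3.7, Option 5=3.7, Option 6=-3.7
Best worst-case = 3.7 → Option 5.

minimax regret → Option 5; maximin → Option 5 (agree)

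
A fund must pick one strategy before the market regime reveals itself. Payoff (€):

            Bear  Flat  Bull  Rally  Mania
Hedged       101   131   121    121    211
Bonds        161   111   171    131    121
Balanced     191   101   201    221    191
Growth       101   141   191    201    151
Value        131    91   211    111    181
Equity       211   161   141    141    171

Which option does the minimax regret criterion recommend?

Balanced

Column bests: Bear=211, Flat=161, Bull=211, Rally=221, Mania=211.
Hedged regrets: 110, 30, 90, 100, 0 → max 110
Bonds regrets: 50, 50, 40, 90, 90 → max 90
Balanced regrets: 20, 60, 10, 0, 20 → max 60
Growth regrets: 110, 20, 20, 20, 60 → max 110
Value regrets: 80, 70, 0, 110, 30 → max 110
Equity regrets: 0, 0, 70, 80, 40 → max 80
Smallest max regret = 60 → Balanced.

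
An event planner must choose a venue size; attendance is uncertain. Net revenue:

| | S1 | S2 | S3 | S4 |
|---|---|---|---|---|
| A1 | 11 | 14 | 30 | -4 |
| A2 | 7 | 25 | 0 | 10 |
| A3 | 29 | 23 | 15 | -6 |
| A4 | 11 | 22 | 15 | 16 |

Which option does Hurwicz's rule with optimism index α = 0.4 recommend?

A1: 0.4·30 + 0.6·(-4) = 9.6
A2: 0.4·25 + 0.6·0 = 10
A3: 0.4·29 + 0.6·(-6) = 8
A4: 0.4·22 + 0.6·11 = 15.4
Highest Hurwicz score = 15.4 → A4.

A4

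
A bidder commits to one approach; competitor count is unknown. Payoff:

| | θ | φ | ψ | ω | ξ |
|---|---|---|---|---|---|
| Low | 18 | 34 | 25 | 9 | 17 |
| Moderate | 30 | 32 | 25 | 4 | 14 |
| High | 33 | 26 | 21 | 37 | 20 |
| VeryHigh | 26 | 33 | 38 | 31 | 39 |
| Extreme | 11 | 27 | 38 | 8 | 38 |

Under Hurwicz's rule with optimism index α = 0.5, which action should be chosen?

Low: 0.5·34 + 0.5·9 = 21.5
Moderate: 0.5·32 + 0.5·4 = 18
High: 0.5·37 + 0.5·20 = 28.5
VeryHigh: 0.5·39 + 0.5·26 = 32.5
Extreme: 0.5·38 + 0.5·8 = 23
Highest Hurwicz score = 32.5 → VeryHigh.

VeryHigh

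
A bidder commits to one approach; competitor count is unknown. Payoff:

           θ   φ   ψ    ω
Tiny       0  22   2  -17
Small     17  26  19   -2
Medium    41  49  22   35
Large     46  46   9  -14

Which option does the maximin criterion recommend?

Row minima: Tiny=-17, Small=-2, Medium=22, Large=-14
Best worst-case = 22 → Medium.

Medium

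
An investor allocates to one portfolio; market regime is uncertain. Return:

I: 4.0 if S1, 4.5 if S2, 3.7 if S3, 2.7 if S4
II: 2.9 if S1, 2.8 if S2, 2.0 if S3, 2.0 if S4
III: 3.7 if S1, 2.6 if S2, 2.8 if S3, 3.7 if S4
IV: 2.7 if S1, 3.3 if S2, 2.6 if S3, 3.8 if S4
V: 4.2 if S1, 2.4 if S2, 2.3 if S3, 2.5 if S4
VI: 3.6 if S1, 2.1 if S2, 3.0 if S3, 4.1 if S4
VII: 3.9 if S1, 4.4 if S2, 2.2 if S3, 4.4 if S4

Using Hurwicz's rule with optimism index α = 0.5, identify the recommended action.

I: 0.5·4.5 + 0.5·2.7 = 3.6
II: 0.5·2.9 + 0.5·2.0 = 2.45
III: 0.5·3.7 + 0.5·2.6 = 3.15
IV: 0.5·3.8 + 0.5·2.6 = 3.2
V: 0.5·4.2 + 0.5·2.3 = 3.25
VI: 0.5·4.1 + 0.5·2.1 = 3.1
VII: 0.5·4.4 + 0.5·2.2 = 3.3
Highest Hurwicz score = 3.6 → I.

I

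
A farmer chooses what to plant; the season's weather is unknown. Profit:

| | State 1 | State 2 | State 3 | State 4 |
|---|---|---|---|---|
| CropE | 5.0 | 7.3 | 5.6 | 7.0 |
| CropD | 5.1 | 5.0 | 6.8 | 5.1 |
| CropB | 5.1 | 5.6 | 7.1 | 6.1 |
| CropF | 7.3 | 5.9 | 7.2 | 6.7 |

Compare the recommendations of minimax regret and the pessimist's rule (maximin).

minimax regret → CropF; maximin → CropF (agree)

Column bests: State 1=7.3, State 2=7.3, State 3=7.2, State 4=7.0.
CropE regrets: 2.3, 0.0, 1.6, 0.0 → max 2.3
CropD regrets: 2.2, 2.3, 0.4, 1.9 → max 2.3
CropB regrets: 2.2, 1.7, 0.1, 0.9 → max 2.2
CropF regrets: 0.0, 1.4, 0.0, 0.3 → max 1.4
Smallest max regret = 1.4 → CropF.
Row minima: CropE=5.0, CropD=5.0, CropB=5.1, CropF=5.9
Best worst-case = 5.9 → CropF.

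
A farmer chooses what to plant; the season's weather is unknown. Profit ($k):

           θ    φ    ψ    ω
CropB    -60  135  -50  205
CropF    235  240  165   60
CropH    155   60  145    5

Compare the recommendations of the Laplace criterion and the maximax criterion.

Row averages: CropB=57.5, CropF=175, CropH=91.25
Highest average = 175 → CropF.
Row maxima: CropB=205, CropF=240, CropH=155
Best best-case = 240 → CropF.

laplace → CropF; maximax → CropF (agree)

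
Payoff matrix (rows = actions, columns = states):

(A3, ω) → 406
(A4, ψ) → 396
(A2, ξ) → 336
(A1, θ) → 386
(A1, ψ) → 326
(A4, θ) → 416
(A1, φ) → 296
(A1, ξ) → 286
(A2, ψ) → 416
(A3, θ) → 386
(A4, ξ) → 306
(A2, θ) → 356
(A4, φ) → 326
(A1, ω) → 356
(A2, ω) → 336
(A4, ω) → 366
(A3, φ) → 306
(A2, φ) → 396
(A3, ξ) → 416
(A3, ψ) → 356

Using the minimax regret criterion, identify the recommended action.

A2

Column bests: θ=416, φ=396, ψ=416, ω=406, ξ=416.
A1 regrets: 30, 100, 90, 50, 130 → max 130
A2 regrets: 60, 0, 0, 70, 80 → max 80
A3 regrets: 30, 90, 60, 0, 0 → max 90
A4 regrets: 0, 70, 20, 40, 110 → max 110
Smallest max regret = 80 → A2.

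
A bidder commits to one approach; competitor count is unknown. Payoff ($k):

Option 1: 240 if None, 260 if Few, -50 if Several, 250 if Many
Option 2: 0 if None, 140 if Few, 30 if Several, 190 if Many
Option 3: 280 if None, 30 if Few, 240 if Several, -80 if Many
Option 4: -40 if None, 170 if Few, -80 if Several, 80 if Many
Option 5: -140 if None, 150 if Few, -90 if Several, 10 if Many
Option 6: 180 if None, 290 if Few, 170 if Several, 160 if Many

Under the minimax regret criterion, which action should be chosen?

Option 6

Column bests: None=280, Few=290, Several=240, Many=250.
Option 1 regrets: 40, 30, 290, 0 → max 290
Option 2 regrets: 280, 150, 210, 60 → max 280
Option 3 regrets: 0, 260, 0, 330 → max 330
Option 4 regrets: 320, 120, 320, 170 → max 320
Option 5 regrets: 420, 140, 330, 240 → max 420
Option 6 regrets: 100, 0, 70, 90 → max 100
Smallest max regret = 100 → Option 6.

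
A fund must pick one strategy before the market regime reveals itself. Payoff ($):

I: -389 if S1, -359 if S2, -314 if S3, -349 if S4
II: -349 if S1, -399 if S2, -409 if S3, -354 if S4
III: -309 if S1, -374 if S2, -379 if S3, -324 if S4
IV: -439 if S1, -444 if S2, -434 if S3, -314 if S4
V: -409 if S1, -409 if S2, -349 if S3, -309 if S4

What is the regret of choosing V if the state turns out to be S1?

Best payoff under S1 is -309.
Regret = -309 − (-409) = 100.

100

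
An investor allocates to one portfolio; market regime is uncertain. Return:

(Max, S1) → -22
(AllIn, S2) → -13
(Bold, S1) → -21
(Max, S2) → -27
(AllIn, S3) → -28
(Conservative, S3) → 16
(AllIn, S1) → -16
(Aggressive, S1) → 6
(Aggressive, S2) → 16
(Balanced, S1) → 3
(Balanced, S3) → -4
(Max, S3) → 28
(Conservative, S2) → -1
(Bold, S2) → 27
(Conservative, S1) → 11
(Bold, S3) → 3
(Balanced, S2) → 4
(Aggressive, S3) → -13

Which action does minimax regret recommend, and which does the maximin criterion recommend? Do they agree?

Column bests: S1=11, S2=27, S3=28.
Conservative regrets: 0, 28, 12 → max 28
Balanced regrets: 8, 23, 32 → max 32
Aggressive regrets: 5, 11, 41 → max 41
Bold regrets: 32, 0, 25 → max 32
AllIn regrets: 27, 40, 56 → max 56
Max regrets: 33, 54, 0 → max 54
Smallest max regret = 28 → Conservative.
Row minima: Conservative=-1, Balanced=-4, Aggressive=-13, Bold=-21, AllIn=-28, Max=-27
Best worst-case = -1 → Conservative.

minimax regret → Conservative; maximin → Conservative (agree)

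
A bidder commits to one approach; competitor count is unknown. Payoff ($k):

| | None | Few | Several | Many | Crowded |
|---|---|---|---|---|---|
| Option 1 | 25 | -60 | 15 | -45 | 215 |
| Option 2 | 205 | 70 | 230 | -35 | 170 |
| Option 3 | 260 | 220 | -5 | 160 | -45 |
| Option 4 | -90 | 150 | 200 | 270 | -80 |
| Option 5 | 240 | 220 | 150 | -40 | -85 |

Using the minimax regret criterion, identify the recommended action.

Option 3

Column bests: None=260, Few=220, Several=230, Many=270, Crowded=215.
Option 1 regrets: 235, 280, 215, 315, 0 → max 315
Option 2 regrets: 55, 150, 0, 305, 45 → max 305
Option 3 regrets: 0, 0, 235, 110, 260 → max 260
Option 4 regrets: 350, 70, 30, 0, 295 → max 350
Option 5 regrets: 20, 0, 80, 310, 300 → max 310
Smallest max regret = 260 → Option 3.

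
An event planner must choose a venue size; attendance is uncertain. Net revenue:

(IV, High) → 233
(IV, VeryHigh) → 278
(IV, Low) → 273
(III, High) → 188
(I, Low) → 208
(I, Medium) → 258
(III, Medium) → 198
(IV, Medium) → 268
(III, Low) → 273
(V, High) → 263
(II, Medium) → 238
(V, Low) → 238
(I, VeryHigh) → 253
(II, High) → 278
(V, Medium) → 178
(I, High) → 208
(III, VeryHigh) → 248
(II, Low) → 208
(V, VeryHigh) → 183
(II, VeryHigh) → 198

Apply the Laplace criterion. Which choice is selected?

Row averages: I=231.75, II=230.5, III=226.75, IV=263, V=215.5
Highest average = 263 → IV.

IV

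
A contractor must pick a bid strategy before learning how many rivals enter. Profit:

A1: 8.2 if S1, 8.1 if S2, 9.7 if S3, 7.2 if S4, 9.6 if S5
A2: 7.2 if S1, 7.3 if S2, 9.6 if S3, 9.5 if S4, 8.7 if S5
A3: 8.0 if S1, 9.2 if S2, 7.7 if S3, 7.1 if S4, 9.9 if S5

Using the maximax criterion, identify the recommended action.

Row maxima: A1=9.7, A2=9.6, A3=9.9
Best best-case = 9.9 → A3.

A3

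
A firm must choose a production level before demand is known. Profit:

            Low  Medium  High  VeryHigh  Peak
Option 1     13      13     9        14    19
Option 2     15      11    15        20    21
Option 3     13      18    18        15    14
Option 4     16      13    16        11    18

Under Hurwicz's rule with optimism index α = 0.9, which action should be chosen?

Option 1: 0.9·19 + 0.1·9 = 18
Option 2: 0.9·21 + 0.1·11 = 20
Option 3: 0.9·18 + 0.1·13 = 17.5
Option 4: 0.9·18 + 0.1·11 = 17.3
Highest Hurwicz score = 20 → Option 2.

Option 2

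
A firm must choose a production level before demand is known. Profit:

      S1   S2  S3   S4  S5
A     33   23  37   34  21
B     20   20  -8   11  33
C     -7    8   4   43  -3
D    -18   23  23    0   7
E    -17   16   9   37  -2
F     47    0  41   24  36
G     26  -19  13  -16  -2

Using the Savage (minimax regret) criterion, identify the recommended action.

Column bests: S1=47, S2=23, S3=41, S4=43, S5=36.
A regrets: 14, 0, 4, 9, 15 → max 15
B regrets: 27, 3, 49, 32, 3 → max 49
C regrets: 54, 15, 37, 0, 39 → max 54
D regrets: 65, 0, 18, 43, 29 → max 65
E regrets: 64, 7, 32, 6, 38 → max 64
F regrets: 0, 23, 0, 19, 0 → max 23
G regrets: 21, 42, 28, 59, 38 → max 59
Smallest max regret = 15 → A.

A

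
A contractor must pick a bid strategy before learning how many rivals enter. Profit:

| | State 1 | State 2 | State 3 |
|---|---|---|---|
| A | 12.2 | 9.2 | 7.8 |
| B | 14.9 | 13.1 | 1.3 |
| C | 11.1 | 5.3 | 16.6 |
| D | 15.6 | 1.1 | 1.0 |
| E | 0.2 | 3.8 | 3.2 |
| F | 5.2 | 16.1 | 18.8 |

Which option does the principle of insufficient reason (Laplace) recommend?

F

Row averages: A=146/15, B=293/30, C=11, D=5.9, E=2.4, F=401/30
Highest average = 401/30 → F.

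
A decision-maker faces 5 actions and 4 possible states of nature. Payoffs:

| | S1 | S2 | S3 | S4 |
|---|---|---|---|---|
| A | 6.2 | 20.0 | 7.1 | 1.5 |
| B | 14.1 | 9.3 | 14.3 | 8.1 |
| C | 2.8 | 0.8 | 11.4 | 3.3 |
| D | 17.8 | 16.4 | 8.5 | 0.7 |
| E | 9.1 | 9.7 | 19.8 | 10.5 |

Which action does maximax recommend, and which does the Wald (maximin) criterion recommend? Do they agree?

maximax → A; maximin → E (disagree)

Row maxima: A=20.0, B=14.3, C=11.4, D=17.8, E=19.8
Best best-case = 20.0 → A.
Row minima: A=1.5, B=8.1, C=0.8, D=0.7, E=9.1
Best worst-case = 9.1 → E.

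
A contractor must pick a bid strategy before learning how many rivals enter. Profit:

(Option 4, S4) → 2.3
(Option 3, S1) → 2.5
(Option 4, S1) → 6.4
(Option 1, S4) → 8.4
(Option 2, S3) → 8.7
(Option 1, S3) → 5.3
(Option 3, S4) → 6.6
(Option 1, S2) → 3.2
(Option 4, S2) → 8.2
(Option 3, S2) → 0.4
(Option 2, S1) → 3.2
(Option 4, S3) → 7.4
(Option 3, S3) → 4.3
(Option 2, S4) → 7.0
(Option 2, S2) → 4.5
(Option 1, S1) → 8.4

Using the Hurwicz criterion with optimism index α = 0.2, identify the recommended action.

Option 1: 0.2·8.4 + 0.8·3.2 = 4.24
Option 2: 0.2·8.7 + 0.8·3.2 = 4.3
Option 3: 0.2·6.6 + 0.8·0.4 = 1.64
Option 4: 0.2·8.2 + 0.8·2.3 = 3.48
Highest Hurwicz score = 4.3 → Option 2.

Option 2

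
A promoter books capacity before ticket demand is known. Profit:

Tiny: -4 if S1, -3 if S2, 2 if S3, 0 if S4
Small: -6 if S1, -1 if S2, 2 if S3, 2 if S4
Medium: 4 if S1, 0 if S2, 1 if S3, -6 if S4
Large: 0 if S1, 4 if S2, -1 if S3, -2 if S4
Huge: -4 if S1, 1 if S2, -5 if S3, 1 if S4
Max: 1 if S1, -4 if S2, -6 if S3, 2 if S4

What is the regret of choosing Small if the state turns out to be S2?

5

Best payoff under S2 is 4.
Regret = 4 − (-1) = 5.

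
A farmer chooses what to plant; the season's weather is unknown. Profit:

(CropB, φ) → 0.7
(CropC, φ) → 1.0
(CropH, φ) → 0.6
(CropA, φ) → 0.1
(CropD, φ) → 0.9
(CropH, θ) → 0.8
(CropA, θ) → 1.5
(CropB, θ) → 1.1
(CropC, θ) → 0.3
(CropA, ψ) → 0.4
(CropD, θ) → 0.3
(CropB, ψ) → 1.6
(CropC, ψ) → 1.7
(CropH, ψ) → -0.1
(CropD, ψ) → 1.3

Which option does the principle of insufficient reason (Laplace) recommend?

CropB

Row averages: CropC=1, CropA=2/3, CropB=17/15, CropD=5/6, CropH=13/30
Highest average = 17/15 → CropB.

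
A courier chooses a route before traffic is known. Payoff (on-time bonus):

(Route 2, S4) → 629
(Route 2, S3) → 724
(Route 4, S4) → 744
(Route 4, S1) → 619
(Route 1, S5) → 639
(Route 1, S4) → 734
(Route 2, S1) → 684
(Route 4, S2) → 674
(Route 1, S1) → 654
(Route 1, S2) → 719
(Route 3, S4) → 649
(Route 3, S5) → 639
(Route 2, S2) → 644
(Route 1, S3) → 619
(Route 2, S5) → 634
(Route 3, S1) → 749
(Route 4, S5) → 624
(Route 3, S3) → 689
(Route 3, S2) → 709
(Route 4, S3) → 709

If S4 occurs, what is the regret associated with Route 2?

115

Best payoff under S4 is 744.
Regret = 744 − 629 = 115.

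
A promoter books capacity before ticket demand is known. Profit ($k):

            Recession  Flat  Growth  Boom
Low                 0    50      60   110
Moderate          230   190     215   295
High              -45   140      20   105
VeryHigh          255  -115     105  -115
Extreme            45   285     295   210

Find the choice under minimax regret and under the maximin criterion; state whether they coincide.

minimax regret → Moderate; maximin → Moderate (agree)

Column bests: Recession=255, Flat=285, Growth=295, Boom=295.
Low regrets: 255, 235, 235, 185 → max 255
Moderate regrets: 25, 95, 80, 0 → max 95
High regrets: 300, 145, 275, 190 → max 300
VeryHigh regrets: 0, 400, 190, 410 → max 410
Extreme regrets: 210, 0, 0, 85 → max 210
Smallest max regret = 95 → Moderate.
Row minima: Low=0, Moderate=190, High=-45, VeryHigh=-115, Extreme=45
Best worst-case = 190 → Moderate.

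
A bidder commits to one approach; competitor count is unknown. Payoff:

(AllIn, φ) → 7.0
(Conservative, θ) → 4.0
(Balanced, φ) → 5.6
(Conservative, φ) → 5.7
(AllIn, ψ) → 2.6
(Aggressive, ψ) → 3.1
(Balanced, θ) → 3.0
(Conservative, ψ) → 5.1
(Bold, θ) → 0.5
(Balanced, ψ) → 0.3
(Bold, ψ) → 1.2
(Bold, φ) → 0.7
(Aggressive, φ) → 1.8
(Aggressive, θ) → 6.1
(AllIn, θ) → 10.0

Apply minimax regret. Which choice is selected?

Column bests: θ=10.0, φ=7.0, ψ=5.1.
Conservative regrets: 6.0, 1.3, 0.0 → max 6.0
Balanced regrets: 7.0, 1.4, 4.8 → max 7.0
Aggressive regrets: 3.9, 5.2, 2.0 → max 5.2
Bold regrets: 9.5, 6.3, 3.9 → max 9.5
AllIn regrets: 0.0, 0.0, 2.5 → max 2.5
Smallest max regret = 2.5 → AllIn.

AllIn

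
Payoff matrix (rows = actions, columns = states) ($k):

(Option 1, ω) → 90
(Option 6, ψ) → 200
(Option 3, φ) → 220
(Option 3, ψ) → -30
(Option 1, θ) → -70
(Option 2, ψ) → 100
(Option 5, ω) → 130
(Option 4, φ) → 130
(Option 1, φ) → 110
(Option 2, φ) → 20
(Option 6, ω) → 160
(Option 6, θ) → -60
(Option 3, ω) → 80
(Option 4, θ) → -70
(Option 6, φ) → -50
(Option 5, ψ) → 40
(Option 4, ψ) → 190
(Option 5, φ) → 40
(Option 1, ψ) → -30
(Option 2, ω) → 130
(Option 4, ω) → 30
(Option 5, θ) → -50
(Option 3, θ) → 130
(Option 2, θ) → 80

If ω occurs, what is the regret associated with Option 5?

30

Best payoff under ω is 160.
Regret = 160 − 130 = 30.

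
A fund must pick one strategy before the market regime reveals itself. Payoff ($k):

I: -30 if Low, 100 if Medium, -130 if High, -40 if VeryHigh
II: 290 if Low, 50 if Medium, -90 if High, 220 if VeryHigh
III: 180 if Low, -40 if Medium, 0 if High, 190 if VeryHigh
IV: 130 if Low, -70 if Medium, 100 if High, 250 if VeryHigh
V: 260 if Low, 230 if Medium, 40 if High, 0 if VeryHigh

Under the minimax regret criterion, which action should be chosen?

Column bests: Low=290, Medium=230, High=100, VeryHigh=250.
I regrets: 320, 130, 230, 290 → max 320
II regrets: 0, 180, 190, 30 → max 190
III regrets: 110, 270, 100, 60 → max 270
IV regrets: 160, 300, 0, 0 → max 300
V regrets: 30, 0, 60, 250 → max 250
Smallest max regret = 190 → II.

II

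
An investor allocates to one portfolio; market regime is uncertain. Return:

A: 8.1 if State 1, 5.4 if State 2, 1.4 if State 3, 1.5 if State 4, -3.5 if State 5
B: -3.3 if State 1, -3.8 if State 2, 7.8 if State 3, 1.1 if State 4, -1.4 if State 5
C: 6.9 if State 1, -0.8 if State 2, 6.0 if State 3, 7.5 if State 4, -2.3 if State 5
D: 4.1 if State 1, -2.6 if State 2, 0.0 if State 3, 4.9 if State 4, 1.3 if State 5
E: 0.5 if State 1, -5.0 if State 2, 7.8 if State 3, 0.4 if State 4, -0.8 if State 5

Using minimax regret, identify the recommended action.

C

Column bests: State 1=8.1, State 2=5.4, State 3=7.8, State 4=7.5, State 5=1.3.
A regrets: 0.0, 0.0, 6.4, 6.0, 4.8 → max 6.4
B regrets: 11.4, 9.2, 0.0, 6.4, 2.7 → max 11.4
C regrets: 1.2, 6.2, 1.8, 0.0, 3.6 → max 6.2
D regrets: 4.0, 8.0, 7.8, 2.6, 0.0 → max 8.0
E regrets: 7.6, 10.4, 0.0, 7.1, 2.1 → max 10.4
Smallest max regret = 6.2 → C.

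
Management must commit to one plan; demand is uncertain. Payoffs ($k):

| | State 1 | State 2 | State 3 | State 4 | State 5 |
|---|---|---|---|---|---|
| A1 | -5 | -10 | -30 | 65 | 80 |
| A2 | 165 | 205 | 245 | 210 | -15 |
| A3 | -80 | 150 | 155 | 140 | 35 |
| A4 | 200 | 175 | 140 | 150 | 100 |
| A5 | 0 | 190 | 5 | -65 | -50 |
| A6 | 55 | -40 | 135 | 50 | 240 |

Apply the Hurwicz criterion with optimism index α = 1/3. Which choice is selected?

A1: 1/3·80 + 2/3·(-30) = 20/3
A2: 1/3·245 + 2/3·(-15) = 215/3
A3: 1/3·155 + 2/3·(-80) = -5/3
A4: 1/3·200 + 2/3·100 = 400/3
A5: 1/3·190 + 2/3·(-65) = 20
A6: 1/3·240 + 2/3·(-40) = 160/3
Highest Hurwicz score = 400/3 → A4.

A4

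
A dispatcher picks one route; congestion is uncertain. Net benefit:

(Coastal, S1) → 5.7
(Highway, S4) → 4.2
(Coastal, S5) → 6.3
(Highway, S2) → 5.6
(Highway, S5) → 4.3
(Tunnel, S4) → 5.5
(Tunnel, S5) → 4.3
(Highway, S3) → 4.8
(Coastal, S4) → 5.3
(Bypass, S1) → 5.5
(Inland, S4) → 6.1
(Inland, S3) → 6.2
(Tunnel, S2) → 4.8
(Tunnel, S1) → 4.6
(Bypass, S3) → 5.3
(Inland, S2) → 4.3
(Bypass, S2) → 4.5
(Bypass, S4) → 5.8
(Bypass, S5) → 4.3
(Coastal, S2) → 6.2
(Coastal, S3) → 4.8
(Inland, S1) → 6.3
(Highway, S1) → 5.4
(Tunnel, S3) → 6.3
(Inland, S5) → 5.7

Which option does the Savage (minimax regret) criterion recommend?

Column bests: S1=6.3, S2=6.2, S3=6.3, S4=6.1, S5=6.3.
Highway regrets: 0.9, 0.6, 1.5, 1.9, 2.0 → max 2.0
Bypass regrets: 0.8, 1.7, 1.0, 0.3, 2.0 → max 2.0
Inland regrets: 0.0, 1.9, 0.1, 0.0, 0.6 → max 1.9
Tunnel regrets: 1.7, 1.4, 0.0, 0.6, 2.0 → max 2.0
Coastal regrets: 0.6, 0.0, 1.5, 0.8, 0.0 → max 1.5
Smallest max regret = 1.5 → Coastal.

Coastal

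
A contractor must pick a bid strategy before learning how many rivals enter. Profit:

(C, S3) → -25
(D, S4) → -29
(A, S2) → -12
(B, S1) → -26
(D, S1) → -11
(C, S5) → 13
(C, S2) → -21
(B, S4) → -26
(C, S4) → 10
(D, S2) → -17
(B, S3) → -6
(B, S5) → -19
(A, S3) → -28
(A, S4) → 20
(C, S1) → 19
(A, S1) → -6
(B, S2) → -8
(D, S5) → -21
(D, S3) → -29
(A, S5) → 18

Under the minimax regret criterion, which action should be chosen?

C

Column bests: S1=19, S2=-8, S3=-6, S4=20, S5=18.
A regrets: 25, 4, 22, 0, 0 → max 25
B regrets: 45, 0, 0, 46, 37 → max 46
C regrets: 0, 13, 19, 10, 5 → max 19
D regrets: 30, 9, 23, 49, 39 → max 49
Smallest max regret = 19 → C.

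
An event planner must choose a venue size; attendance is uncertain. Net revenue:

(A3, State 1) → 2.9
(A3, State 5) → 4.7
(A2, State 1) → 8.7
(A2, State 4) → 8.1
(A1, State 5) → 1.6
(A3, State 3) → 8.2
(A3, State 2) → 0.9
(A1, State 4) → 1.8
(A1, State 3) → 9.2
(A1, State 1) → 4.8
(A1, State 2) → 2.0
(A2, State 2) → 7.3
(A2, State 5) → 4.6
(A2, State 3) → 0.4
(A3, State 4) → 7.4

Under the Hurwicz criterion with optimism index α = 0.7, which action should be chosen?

A1

A1: 0.7·9.2 + 0.3·1.6 = 6.92
A2: 0.7·8.7 + 0.3·0.4 = 6.21
A3: 0.7·8.2 + 0.3·0.9 = 6.01
Highest Hurwicz score = 6.92 → A1.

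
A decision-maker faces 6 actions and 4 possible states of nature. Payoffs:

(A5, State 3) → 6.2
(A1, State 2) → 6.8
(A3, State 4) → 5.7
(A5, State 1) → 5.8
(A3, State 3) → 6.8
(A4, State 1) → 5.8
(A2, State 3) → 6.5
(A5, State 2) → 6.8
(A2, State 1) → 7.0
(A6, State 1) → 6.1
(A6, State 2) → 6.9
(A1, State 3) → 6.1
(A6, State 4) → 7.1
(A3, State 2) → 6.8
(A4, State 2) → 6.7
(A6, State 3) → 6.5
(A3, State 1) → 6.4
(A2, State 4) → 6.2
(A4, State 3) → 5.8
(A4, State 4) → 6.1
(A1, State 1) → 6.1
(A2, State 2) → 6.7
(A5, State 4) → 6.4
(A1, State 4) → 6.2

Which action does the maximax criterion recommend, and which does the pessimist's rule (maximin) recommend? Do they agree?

Row maxima: A1=6.8, A2=7.0, A3=6.8, A4=6.7, A5=6.8, A6=7.1
Best best-case = 7.1 → A6.
Row minima: A1=6.1, A2=6.2, A3=5.7, A4=5.8, A5=5.8, A6=6.1
Best worst-case = 6.2 → A2.

maximax → A6; maximin → A2 (disagree)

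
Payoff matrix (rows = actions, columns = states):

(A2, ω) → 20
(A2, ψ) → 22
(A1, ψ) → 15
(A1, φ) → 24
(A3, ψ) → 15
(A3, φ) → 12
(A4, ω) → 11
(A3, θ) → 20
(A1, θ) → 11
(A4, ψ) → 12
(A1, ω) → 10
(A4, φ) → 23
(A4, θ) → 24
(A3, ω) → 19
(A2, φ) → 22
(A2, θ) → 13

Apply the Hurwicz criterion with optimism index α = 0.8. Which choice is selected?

A1: 0.8·24 + 0.2·10 = 21.2
A2: 0.8·22 + 0.2·13 = 20.2
A3: 0.8·20 + 0.2·12 = 18.4
A4: 0.8·24 + 0.2·11 = 21.4
Highest Hurwicz score = 21.4 → A4.

A4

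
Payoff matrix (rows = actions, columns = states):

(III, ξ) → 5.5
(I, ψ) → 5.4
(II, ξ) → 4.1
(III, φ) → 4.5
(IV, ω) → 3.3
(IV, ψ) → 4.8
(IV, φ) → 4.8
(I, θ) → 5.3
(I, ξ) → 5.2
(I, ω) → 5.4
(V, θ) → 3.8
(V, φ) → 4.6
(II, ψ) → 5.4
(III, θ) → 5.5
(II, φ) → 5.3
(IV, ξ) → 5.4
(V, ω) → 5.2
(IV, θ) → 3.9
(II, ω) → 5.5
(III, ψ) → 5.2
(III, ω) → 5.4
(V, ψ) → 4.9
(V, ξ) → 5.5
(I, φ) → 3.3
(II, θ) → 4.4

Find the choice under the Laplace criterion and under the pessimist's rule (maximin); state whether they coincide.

laplace → III; maximin → III (agree)

Row averages: I=4.92, II=4.94, III=5.22, IV=4.44, V=4.8
Highest average = 5.22 → III.
Row minima: I=3.3, II=4.1, III=4.5, IV=3.3, V=3.8
Best worst-case = 4.5 → III.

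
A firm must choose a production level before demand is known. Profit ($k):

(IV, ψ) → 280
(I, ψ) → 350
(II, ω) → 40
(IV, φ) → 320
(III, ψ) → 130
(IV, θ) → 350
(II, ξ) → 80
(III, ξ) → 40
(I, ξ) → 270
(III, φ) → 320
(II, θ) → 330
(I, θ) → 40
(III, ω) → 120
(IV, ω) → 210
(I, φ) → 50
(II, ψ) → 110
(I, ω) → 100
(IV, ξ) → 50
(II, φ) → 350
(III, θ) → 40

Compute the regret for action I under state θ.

Best payoff under θ is 350.
Regret = 350 − 40 = 310.

310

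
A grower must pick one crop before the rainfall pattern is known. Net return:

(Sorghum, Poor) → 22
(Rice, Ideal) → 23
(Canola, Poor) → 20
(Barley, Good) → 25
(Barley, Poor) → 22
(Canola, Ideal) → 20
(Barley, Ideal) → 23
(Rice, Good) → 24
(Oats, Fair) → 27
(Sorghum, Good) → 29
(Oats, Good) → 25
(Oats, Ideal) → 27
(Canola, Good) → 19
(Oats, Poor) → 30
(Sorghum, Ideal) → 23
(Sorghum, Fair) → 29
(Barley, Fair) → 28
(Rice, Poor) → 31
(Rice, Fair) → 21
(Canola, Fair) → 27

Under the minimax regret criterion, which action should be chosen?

Column bests: Poor=31, Fair=29, Good=29, Ideal=27.
Rice regrets: 0, 8, 5, 4 → max 8
Oats regrets: 1, 2, 4, 0 → max 4
Sorghum regrets: 9, 0, 0, 4 → max 9
Barley regrets: 9, 1, 4, 4 → max 9
Canola regrets: 11, 2, 10, 7 → max 11
Smallest max regret = 4 → Oats.

Oats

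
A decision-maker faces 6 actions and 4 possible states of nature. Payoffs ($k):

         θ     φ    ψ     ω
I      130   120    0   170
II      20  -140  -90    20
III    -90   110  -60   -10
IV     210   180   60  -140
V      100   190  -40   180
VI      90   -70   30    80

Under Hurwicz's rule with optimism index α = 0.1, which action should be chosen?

I: 0.1·170 + 0.9·0 = 17
II: 0.1·20 + 0.9·(-140) = -124
III: 0.1·110 + 0.9·(-90) = -70
IV: 0.1·210 + 0.9·(-140) = -105
V: 0.1·190 + 0.9·(-40) = -17
VI: 0.1·90 + 0.9·(-70) = -54
Highest Hurwicz score = 17 → I.

I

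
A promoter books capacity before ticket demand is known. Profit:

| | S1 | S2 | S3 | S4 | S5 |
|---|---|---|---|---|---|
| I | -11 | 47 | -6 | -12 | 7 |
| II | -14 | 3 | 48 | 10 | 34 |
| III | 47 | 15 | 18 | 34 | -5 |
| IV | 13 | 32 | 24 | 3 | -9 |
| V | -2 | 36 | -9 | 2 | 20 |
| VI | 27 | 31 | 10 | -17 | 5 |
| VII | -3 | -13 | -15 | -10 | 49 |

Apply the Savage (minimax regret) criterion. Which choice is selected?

VI

Column bests: S1=47, S2=47, S3=48, S4=34, S5=49.
I regrets: 58, 0, 54, 46, 42 → max 58
II regrets: 61, 44, 0, 24, 15 → max 61
III regrets: 0, 32, 30, 0, 54 → max 54
IV regrets: 34, 15, 24, 31, 58 → max 58
V regrets: 49, 11, 57, 32, 29 → max 57
VI regrets: 20, 16, 38, 51, 44 → max 51
VII regrets: 50, 60, 63, 44, 0 → max 63
Smallest max regret = 51 → VI.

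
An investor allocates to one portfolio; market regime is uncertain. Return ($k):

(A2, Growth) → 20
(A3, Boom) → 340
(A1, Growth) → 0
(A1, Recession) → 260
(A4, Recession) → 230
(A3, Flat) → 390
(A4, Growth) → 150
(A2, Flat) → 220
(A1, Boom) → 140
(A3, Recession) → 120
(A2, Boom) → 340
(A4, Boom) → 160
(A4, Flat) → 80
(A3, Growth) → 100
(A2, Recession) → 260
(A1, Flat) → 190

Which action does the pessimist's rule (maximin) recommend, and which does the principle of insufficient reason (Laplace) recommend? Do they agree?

Row minima: A1=0, A2=20, A3=100, A4=80
Best worst-case = 100 → A3.
Row averages: A1=147.5, A2=210, A3=237.5, A4=155
Highest average = 237.5 → A3.

maximin → A3; laplace → A3 (agree)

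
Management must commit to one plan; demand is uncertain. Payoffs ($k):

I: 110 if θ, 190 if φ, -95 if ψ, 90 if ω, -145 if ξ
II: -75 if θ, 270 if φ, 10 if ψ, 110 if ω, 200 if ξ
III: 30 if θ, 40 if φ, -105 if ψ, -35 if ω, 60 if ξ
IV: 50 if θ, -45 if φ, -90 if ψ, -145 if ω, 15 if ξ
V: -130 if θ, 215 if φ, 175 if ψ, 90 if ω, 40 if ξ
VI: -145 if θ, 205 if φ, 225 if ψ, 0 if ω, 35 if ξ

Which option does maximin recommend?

II

Row minima: I=-145, II=-75, III=-105, IV=-145, V=-130, VI=-145
Best worst-case = -75 → II.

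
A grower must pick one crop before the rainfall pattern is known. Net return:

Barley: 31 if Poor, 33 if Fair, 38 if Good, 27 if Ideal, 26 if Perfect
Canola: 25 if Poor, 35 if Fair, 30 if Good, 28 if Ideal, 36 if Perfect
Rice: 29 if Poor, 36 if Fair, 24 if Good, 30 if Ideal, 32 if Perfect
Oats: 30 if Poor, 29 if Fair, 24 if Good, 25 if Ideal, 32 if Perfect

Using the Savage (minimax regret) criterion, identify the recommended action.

Canola

Column bests: Poor=31, Fair=36, Good=38, Ideal=30, Perfect=36.
Barley regrets: 0, 3, 0, 3, 10 → max 10
Canola regrets: 6, 1, 8, 2, 0 → max 8
Rice regrets: 2, 0, 14, 0, 4 → max 14
Oats regrets: 1, 7, 14, 5, 4 → max 14
Smallest max regret = 8 → Canola.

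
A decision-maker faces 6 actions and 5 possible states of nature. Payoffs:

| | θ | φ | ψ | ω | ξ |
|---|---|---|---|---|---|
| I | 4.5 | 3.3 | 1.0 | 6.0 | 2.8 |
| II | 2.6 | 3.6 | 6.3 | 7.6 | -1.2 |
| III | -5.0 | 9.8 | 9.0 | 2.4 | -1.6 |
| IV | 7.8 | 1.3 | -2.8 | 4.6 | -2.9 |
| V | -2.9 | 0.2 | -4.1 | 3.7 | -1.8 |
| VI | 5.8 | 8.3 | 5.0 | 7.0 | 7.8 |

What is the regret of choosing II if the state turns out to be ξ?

9.0

Best payoff under ξ is 7.8.
Regret = 7.8 − (-1.2) = 9.0.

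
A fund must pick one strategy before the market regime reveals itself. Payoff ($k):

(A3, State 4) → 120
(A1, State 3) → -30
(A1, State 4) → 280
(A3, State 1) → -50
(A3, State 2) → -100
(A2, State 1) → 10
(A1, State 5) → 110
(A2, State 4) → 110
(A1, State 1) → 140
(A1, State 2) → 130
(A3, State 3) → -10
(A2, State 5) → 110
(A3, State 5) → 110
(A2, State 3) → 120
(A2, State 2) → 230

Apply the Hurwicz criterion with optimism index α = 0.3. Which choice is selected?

A2

A1: 0.3·280 + 0.7·(-30) = 63
A2: 0.3·230 + 0.7·10 = 76
A3: 0.3·120 + 0.7·(-100) = -34
Highest Hurwicz score = 76 → A2.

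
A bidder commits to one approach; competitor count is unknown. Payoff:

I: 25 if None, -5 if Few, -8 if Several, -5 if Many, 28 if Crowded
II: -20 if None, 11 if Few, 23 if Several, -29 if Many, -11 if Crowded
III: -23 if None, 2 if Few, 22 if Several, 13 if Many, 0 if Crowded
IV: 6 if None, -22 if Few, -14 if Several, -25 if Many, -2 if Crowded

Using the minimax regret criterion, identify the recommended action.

I

Column bests: None=25, Few=11, Several=23, Many=13, Crowded=28.
I regrets: 0, 16, 31, 18, 0 → max 31
II regrets: 45, 0, 0, 42, 39 → max 45
III regrets: 48, 9, 1, 0, 28 → max 48
IV regrets: 19, 33, 37, 38, 30 → max 38
Smallest max regret = 31 → I.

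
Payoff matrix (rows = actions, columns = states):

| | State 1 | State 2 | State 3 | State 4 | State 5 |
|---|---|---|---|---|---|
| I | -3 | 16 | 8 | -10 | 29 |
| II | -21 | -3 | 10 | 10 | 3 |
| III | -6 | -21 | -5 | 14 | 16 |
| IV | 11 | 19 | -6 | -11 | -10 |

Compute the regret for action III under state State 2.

Best payoff under State 2 is 19.
Regret = 19 − (-21) = 40.

40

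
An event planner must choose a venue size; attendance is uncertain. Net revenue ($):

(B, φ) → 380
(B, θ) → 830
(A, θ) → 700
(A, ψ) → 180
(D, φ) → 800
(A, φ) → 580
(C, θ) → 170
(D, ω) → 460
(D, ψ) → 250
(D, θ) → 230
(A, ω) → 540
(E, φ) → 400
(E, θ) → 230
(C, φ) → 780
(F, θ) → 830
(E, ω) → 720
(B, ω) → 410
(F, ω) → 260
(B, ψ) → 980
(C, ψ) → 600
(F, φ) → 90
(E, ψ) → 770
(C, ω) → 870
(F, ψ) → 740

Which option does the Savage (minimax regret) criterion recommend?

Column bests: θ=830, φ=800, ψ=980, ω=870.
A regrets: 130, 220, 800, 330 → max 800
B regrets: 0, 420, 0, 460 → max 460
C regrets: 660, 20, 380, 0 → max 660
D regrets: 600, 0, 730, 410 → max 730
E regrets: 600, 400, 210, 150 → max 600
F regrets: 0, 710, 240, 610 → max 710
Smallest max regret = 460 → B.

B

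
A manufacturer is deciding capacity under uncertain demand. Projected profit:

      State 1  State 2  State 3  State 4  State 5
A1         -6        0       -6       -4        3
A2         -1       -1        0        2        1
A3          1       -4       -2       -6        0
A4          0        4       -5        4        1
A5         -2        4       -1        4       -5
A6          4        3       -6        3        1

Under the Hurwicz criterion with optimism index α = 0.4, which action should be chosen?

A2

A1: 0.4·3 + 0.6·(-6) = -2.4
A2: 0.4·2 + 0.6·(-1) = 0.2
A3: 0.4·1 + 0.6·(-6) = -3.2
A4: 0.4·4 + 0.6·(-5) = -1.4
A5: 0.4·4 + 0.6·(-5) = -1.4
A6: 0.4·4 + 0.6·(-6) = -2
Highest Hurwicz score = 0.2 → A2.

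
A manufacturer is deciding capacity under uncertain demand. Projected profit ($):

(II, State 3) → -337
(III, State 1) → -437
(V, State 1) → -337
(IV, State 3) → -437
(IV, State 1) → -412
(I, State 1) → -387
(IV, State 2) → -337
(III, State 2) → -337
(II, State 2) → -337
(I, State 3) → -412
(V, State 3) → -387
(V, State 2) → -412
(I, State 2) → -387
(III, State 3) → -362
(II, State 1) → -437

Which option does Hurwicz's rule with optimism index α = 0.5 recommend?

V

I: 0.5·(-387) + 0.5·(-412) = -399.5
II: 0.5·(-337) + 0.5·(-437) = -387
III: 0.5·(-337) + 0.5·(-437) = -387
IV: 0.5·(-337) + 0.5·(-437) = -387
V: 0.5·(-337) + 0.5·(-412) = -374.5
Highest Hurwicz score = -374.5 → V.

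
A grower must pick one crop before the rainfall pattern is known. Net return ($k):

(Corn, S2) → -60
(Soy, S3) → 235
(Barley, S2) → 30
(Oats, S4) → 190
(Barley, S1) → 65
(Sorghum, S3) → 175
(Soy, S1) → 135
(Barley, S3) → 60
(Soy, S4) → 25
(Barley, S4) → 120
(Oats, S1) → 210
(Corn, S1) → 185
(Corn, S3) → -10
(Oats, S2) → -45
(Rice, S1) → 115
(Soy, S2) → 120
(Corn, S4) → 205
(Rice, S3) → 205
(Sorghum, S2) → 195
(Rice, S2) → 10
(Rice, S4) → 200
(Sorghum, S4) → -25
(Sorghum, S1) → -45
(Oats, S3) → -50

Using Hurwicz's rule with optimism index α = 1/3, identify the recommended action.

Oats: 1/3·210 + 2/3·(-50) = 110/3
Barley: 1/3·120 + 2/3·30 = 60
Soy: 1/3·235 + 2/3·25 = 95
Rice: 1/3·205 + 2/3·10 = 75
Corn: 1/3·205 + 2/3·(-60) = 85/3
Sorghum: 1/3·195 + 2/3·(-45) = 35
Highest Hurwicz score = 95 → Soy.

Soy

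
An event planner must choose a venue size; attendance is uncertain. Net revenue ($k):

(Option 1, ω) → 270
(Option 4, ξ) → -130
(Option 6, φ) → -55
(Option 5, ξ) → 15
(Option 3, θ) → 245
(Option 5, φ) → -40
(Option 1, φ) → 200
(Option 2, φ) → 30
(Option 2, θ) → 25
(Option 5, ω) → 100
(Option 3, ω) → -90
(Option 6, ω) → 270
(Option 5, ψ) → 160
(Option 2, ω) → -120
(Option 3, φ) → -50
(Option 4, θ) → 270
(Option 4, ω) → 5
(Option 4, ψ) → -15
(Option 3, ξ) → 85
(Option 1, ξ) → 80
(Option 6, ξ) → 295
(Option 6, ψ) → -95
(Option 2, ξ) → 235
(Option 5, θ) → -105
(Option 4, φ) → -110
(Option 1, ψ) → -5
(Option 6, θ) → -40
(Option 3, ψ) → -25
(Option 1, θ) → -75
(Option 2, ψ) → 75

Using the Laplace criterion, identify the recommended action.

Row averages: Option 1=94, Option 2=49, Option 3=33, Option 4=4, Option 5=26, Option 6=75
Highest average = 94 → Option 1.

Option 1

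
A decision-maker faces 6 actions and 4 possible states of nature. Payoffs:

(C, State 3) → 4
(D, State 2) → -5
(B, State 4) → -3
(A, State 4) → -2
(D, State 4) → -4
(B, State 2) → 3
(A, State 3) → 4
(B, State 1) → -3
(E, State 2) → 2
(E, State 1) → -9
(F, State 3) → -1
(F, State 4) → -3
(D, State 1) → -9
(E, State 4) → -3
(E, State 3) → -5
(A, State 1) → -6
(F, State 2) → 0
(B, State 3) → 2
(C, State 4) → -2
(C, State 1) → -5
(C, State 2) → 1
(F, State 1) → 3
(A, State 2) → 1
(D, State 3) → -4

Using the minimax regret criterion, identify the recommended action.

Column bests: State 1=3, State 2=3, State 3=4, State 4=-2.
A regrets: 9, 2, 0, 0 → max 9
B regrets: 6, 0, 2, 1 → max 6
C regrets: 8, 2, 0, 0 → max 8
D regrets: 12, 8, 8, 2 → max 12
E regrets: 12, 1, 9, 1 → max 12
F regrets: 0, 3, 5, 1 → max 5
Smallest max regret = 5 → F.

F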